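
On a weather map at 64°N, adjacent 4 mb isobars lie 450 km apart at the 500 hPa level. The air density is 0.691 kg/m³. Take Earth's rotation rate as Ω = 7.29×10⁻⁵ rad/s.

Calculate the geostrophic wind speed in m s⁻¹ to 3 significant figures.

9.82 m s⁻¹

Coriolis parameter at 64°N:
f = 2Ω sin φ = 2 × 7.29×10⁻⁵ × sin 64° = 1.31×10⁻⁴ s⁻¹
Pressure gradient: |∂P/∂n| = 400 Pa / 450000 m = 8.89×10⁻⁴ Pa/m
Geostrophic balance (pressure-gradient force = Coriolis force):
V_g = (1/(fρ)) |∂P/∂n| = 8.89×10⁻⁴ / (1.31×10⁻⁴ × 0.691) = 9.82 m/s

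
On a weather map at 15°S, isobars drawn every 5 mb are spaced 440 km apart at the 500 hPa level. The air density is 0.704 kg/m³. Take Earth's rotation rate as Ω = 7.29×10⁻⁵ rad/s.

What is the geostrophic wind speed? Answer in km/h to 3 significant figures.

Coriolis parameter at 15°S:
f = 2Ω sin φ = 2 × 7.29×10⁻⁵ × sin 15° = 3.77×10⁻⁵ s⁻¹
Pressure gradient: |∂P/∂n| = 500 Pa / 440000 m = 1.14×10⁻³ Pa/m
Geostrophic balance (pressure-gradient force = Coriolis force):
V_g = (1/(fρ)) |∂P/∂n| = 1.14×10⁻³ / (3.77×10⁻⁵ × 0.704) = 42.8 m/s
Converting: 42.8 m/s × 3.6 = 154 km/h

154 km/h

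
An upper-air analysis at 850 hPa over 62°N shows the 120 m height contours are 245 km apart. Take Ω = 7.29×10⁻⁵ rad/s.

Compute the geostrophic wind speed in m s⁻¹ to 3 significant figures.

Coriolis parameter at 62°N:
f = 2Ω sin φ = 2 × 7.29×10⁻⁵ × sin 62° = 1.29×10⁻⁴ s⁻¹
Height gradient: |∂Z/∂n| = 120 m / 245000 m = 4.90×10⁻⁴
On a pressure surface, geostrophic balance gives V_g = (g/f)|∂Z/∂n|:
V_g = 9.81 × 4.90×10⁻⁴ / 1.29×10⁻⁴ = 37.3 m/s

37.3 m s⁻¹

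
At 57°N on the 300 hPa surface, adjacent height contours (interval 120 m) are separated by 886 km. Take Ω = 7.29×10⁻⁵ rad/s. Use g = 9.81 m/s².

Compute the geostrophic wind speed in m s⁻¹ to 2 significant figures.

11 m s⁻¹

Coriolis parameter at 57°N:
f = 2Ω sin φ = 2 × 7.29×10⁻⁵ × sin 57° = 1.22×10⁻⁴ s⁻¹
Height gradient: |∂Z/∂n| = 120 m / 886000 m = 1.35×10⁻⁴
On a pressure surface, geostrophic balance gives V_g = (g/f)|∂Z/∂n|:
V_g = 9.81 × 1.35×10⁻⁴ / 1.22×10⁻⁴ = 10.9 m/s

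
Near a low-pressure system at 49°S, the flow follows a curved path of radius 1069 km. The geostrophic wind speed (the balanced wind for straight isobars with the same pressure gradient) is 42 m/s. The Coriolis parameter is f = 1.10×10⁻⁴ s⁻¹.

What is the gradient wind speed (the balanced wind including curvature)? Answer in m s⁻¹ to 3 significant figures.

Around a low, centrifugal force acts outward with Coriolis, so pressure-gradient force balances both:
(1/ρ)|∂P/∂n| = fV + V²/R  →  V² + fR·V − fR·V_g = 0
With fR = 1.10×10⁻⁴ × 1069×10³ m = 118 m/s:
V = [−fR + √((fR)² + 4 fR V_g)]/2 = [−118 + √(118² + 4×118×42)]/2 = 32.8 m/s
Subgeostrophic (V < V_g = 42 m/s), as expected around a low.

32.8 m s⁻¹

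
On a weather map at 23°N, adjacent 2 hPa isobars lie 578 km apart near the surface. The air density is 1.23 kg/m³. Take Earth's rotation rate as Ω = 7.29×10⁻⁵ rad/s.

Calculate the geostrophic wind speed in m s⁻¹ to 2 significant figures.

4.9 m s⁻¹

Coriolis parameter at 23°N:
f = 2Ω sin φ = 2 × 7.29×10⁻⁵ × sin 23° = 5.70×10⁻⁵ s⁻¹
Pressure gradient: |∂P/∂n| = 200 Pa / 578000 m = 3.46×10⁻⁴ Pa/m
Geostrophic balance (pressure-gradient force = Coriolis force):
V_g = (1/(fρ)) |∂P/∂n| = 3.46×10⁻⁴ / (5.70×10⁻⁵ × 1.23) = 4.94 m/s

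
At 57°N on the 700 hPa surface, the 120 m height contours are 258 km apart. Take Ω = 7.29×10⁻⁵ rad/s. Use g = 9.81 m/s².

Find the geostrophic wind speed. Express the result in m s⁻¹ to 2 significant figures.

37 m s⁻¹

Coriolis parameter at 57°N:
f = 2Ω sin φ = 2 × 7.29×10⁻⁵ × sin 57° = 1.22×10⁻⁴ s⁻¹
Height gradient: |∂Z/∂n| = 120 m / 258000 m = 4.65×10⁻⁴
On a pressure surface, geostrophic balance gives V_g = (g/f)|∂Z/∂n|:
V_g = 9.81 × 4.65×10⁻⁴ / 1.22×10⁻⁴ = 37.3 m/s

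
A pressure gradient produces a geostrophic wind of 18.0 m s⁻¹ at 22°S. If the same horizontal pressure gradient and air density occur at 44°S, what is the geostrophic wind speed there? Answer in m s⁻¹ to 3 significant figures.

9.71 m s⁻¹

With the same pressure gradient and density, V_g ∝ 1/f ∝ 1/sin φ.
V₂ = V₁ · sin φ₁ / sin φ₂ = 18.0 × sin 22° / sin 44°
V₂ = 18.0 × 0.3746/0.6947 = 9.71 m s⁻¹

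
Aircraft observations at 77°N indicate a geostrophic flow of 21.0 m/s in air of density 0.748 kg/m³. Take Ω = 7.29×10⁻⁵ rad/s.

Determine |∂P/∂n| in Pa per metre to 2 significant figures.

Coriolis parameter at 77°N:
f = 2Ω sin φ = 2 × 7.29×10⁻⁵ × sin 77° = 1.42×10⁻⁴ s⁻¹
Geostrophic balance rearranged: |∂P/∂n| = f ρ V_g
|∂P/∂n| = 1.42×10⁻⁴ × 0.748 × 21.0 = 2.23×10⁻³ Pa/m

2.2×10⁻³ Pa/m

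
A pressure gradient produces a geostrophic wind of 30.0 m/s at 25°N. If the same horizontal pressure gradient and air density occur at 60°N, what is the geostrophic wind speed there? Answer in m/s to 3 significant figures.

With the same pressure gradient and density, V_g ∝ 1/f ∝ 1/sin φ.
V₂ = V₁ · sin φ₁ / sin φ₂ = 30.0 × sin 25° / sin 60°
V₂ = 30.0 × 0.4226/0.8660 = 14.6 m/s

14.6 m/s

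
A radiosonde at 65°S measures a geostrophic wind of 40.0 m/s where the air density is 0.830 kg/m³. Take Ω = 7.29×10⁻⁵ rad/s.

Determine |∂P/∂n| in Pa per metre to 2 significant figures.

4.4×10⁻³ Pa/m

Coriolis parameter at 65°S:
f = 2Ω sin φ = 2 × 7.29×10⁻⁵ × sin 65° = 1.32×10⁻⁴ s⁻¹
Geostrophic balance rearranged: |∂P/∂n| = f ρ V_g
|∂P/∂n| = 1.32×10⁻⁴ × 0.830 × 40.0 = 4.39×10⁻³ Pa/m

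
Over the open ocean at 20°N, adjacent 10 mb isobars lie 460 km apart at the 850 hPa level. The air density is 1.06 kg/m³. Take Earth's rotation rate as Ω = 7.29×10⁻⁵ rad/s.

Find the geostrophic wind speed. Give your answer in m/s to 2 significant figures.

41 m/s

Coriolis parameter at 20°N:
f = 2Ω sin φ = 2 × 7.29×10⁻⁵ × sin 20° = 4.99×10⁻⁵ s⁻¹
Pressure gradient: |∂P/∂n| = 1000 Pa / 460000 m = 2.17×10⁻³ Pa/m
Geostrophic balance (pressure-gradient force = Coriolis force):
V_g = (1/(fρ)) |∂P/∂n| = 2.17×10⁻³ / (4.99×10⁻⁵ × 1.06) = 41.1 m/s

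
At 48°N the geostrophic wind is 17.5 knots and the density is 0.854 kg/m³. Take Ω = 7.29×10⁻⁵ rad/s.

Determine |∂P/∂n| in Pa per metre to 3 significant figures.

8.33×10⁻⁴ Pa/m

Coriolis parameter at 48°N:
f = 2Ω sin φ = 2 × 7.29×10⁻⁵ × sin 48° = 1.08×10⁻⁴ s⁻¹
Wind speed in SI: 17.5 knots = 9.00 m/s
Geostrophic balance rearranged: |∂P/∂n| = f ρ V_g
|∂P/∂n| = 1.08×10⁻⁴ × 0.854 × 9.00 = 8.33×10⁻⁴ Pa/m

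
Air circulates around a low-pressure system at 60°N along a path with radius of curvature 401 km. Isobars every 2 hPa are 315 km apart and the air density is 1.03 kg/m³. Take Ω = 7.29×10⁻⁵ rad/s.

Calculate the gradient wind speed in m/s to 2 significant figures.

Coriolis parameter at 60°N:
f = 2Ω sin φ = 2 × 7.29×10⁻⁵ × sin 60° = 1.26×10⁻⁴ s⁻¹
Pressure gradient: |∂P/∂n| = 200 Pa / 315000 m = 6.35×10⁻⁴ Pa/m
Geostrophic speed: V_g = |∂P/∂n|/(fρ) = 6.35×10⁻⁴/(1.26×10⁻⁴ × 1.03) = 4.88 m/s
Around a low, centrifugal force acts outward with Coriolis, so pressure-gradient force balances both:
(1/ρ)|∂P/∂n| = fV + V²/R  →  V² + fR·V − fR·V_g = 0
With fR = 1.26×10⁻⁴ × 401×10³ m = 50.6 m/s:
V = [−fR + √((fR)² + 4 fR V_g)]/2 = [−50.6 + √(50.6² + 4×50.6×4.88)]/2 = 4.48 m/s
Subgeostrophic (V < V_g = 4.88 m/s), as expected around a low.

4.5 m/s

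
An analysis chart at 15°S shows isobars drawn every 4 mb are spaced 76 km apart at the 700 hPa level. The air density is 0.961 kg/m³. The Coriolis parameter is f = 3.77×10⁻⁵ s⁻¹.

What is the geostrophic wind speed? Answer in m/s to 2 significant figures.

Pressure gradient: |∂P/∂n| = 400 Pa / 76000 m = 5.26×10⁻³ Pa/m
Geostrophic balance (pressure-gradient force = Coriolis force):
V_g = (1/(fρ)) |∂P/∂n| = 5.26×10⁻³ / (3.77×10⁻⁵ × 0.961) = 145 m/s

150 m/s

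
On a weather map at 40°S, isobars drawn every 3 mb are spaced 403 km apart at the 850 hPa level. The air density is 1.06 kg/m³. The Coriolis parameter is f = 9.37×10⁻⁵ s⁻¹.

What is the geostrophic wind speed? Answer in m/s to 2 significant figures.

7.5 m/s

Pressure gradient: |∂P/∂n| = 300 Pa / 403000 m = 7.44×10⁻⁴ Pa/m
Geostrophic balance (pressure-gradient force = Coriolis force):
V_g = (1/(fρ)) |∂P/∂n| = 7.44×10⁻⁴ / (9.37×10⁻⁵ × 1.06) = 7.49 m/s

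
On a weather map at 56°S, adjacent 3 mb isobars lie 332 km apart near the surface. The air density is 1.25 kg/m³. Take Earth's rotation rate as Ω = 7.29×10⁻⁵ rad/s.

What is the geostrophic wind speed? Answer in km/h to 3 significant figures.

Coriolis parameter at 56°S:
f = 2Ω sin φ = 2 × 7.29×10⁻⁵ × sin 56° = 1.21×10⁻⁴ s⁻¹
Pressure gradient: |∂P/∂n| = 300 Pa / 332000 m = 9.04×10⁻⁴ Pa/m
Geostrophic balance (pressure-gradient force = Coriolis force):
V_g = (1/(fρ)) |∂P/∂n| = 9.04×10⁻⁴ / (1.21×10⁻⁴ × 1.25) = 5.98 m/s
Converting: 5.98 m/s × 3.6 = 21.5 km/h

21.5 km/h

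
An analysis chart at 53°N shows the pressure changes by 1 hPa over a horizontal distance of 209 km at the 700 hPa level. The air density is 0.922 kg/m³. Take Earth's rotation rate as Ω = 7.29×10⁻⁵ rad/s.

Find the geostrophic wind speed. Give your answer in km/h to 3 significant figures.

Coriolis parameter at 53°N:
f = 2Ω sin φ = 2 × 7.29×10⁻⁵ × sin 53° = 1.16×10⁻⁴ s⁻¹
Pressure gradient: |∂P/∂n| = 100 Pa / 209000 m = 4.78×10⁻⁴ Pa/m
Geostrophic balance (pressure-gradient force = Coriolis force):
V_g = (1/(fρ)) |∂P/∂n| = 4.78×10⁻⁴ / (1.16×10⁻⁴ × 0.922) = 4.46 m/s
Converting: 4.46 m/s × 3.6 = 16.0 km/h

16.0 km/h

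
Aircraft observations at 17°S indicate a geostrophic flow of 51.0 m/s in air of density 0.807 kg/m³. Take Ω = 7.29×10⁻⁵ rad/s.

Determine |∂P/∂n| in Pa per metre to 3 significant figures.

1.75×10⁻³ Pa/m

Coriolis parameter at 17°S:
f = 2Ω sin φ = 2 × 7.29×10⁻⁵ × sin 17° = 4.26×10⁻⁵ s⁻¹
Geostrophic balance rearranged: |∂P/∂n| = f ρ V_g
|∂P/∂n| = 4.26×10⁻⁵ × 0.807 × 51.0 = 1.75×10⁻³ Pa/m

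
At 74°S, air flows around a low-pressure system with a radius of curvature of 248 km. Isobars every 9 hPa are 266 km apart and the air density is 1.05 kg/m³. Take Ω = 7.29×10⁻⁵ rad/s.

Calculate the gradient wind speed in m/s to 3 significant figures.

Coriolis parameter at 74°S:
f = 2Ω sin φ = 2 × 7.29×10⁻⁵ × sin 74° = 1.40×10⁻⁴ s⁻¹
Pressure gradient: |∂P/∂n| = 900 Pa / 266000 m = 3.38×10⁻³ Pa/m
Geostrophic speed: V_g = |∂P/∂n|/(fρ) = 3.38×10⁻³/(1.40×10⁻⁴ × 1.05) = 23.0 m/s
Around a low, centrifugal force acts outward with Coriolis, so pressure-gradient force balances both:
(1/ρ)|∂P/∂n| = fV + V²/R  →  V² + fR·V − fR·V_g = 0
With fR = 1.40×10⁻⁴ × 248×10³ m = 34.8 m/s:
V = [−fR + √((fR)² + 4 fR V_g)]/2 = [−34.8 + √(34.8² + 4×34.8×23)]/2 = 15.8 m/s
Subgeostrophic (V < V_g = 23 m/s), as expected around a low.

15.8 m/s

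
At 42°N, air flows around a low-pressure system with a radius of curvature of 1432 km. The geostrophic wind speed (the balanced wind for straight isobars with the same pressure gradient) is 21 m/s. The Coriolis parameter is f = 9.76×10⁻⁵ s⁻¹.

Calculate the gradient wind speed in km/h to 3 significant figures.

Around a low, centrifugal force acts outward with Coriolis, so pressure-gradient force balances both:
(1/ρ)|∂P/∂n| = fV + V²/R  →  V² + fR·V − fR·V_g = 0
With fR = 9.76×10⁻⁵ × 1432×10³ m = 140 m/s:
V = [−fR + √((fR)² + 4 fR V_g)]/2 = [−140 + √(140² + 4×140×21)]/2 = 18.5 m/s
Subgeostrophic (V < V_g = 21 m/s), as expected around a low.
Converting: 18.5 m/s × 3.6 = 66.7 km/h

66.7 km/h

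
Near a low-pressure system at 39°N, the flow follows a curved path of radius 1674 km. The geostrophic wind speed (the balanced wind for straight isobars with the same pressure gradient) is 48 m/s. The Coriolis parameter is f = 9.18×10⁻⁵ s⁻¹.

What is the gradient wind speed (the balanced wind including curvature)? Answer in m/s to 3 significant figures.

Around a low, centrifugal force acts outward with Coriolis, so pressure-gradient force balances both:
(1/ρ)|∂P/∂n| = fV + V²/R  →  V² + fR·V − fR·V_g = 0
With fR = 9.18×10⁻⁵ × 1674×10³ m = 154 m/s:
V = [−fR + √((fR)² + 4 fR V_g)]/2 = [−154 + √(154² + 4×154×48)]/2 = 38.4 m/s
Subgeostrophic (V < V_g = 48 m/s), as expected around a low.

38.4 m/s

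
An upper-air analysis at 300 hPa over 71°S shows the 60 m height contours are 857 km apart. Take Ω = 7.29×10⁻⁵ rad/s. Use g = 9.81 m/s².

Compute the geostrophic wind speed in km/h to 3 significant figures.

17.9 km/h

Coriolis parameter at 71°S:
f = 2Ω sin φ = 2 × 7.29×10⁻⁵ × sin 71° = 1.38×10⁻⁴ s⁻¹
Height gradient: |∂Z/∂n| = 60 m / 857000 m = 7.00×10⁻⁵
On a pressure surface, geostrophic balance gives V_g = (g/f)|∂Z/∂n|:
V_g = 9.81 × 7.00×10⁻⁵ / 1.38×10⁻⁴ = 4.98 m/s
Converting: 4.98 m/s × 3.6 = 17.9 km/h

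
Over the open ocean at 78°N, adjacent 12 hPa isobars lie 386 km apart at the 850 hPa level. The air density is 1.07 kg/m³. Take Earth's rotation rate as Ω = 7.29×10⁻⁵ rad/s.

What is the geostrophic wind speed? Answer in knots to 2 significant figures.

40 knots

Coriolis parameter at 78°N:
f = 2Ω sin φ = 2 × 7.29×10⁻⁵ × sin 78° = 1.43×10⁻⁴ s⁻¹
Pressure gradient: |∂P/∂n| = 1200 Pa / 386000 m = 3.11×10⁻³ Pa/m
Geostrophic balance (pressure-gradient force = Coriolis force):
V_g = (1/(fρ)) |∂P/∂n| = 3.11×10⁻³ / (1.43×10⁻⁴ × 1.07) = 20.4 m/s
Converting: 20.4 m/s × 1.944 = 40 knots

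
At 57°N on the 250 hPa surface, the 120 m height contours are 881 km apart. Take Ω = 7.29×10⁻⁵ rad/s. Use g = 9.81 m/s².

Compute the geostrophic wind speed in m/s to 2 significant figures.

Coriolis parameter at 57°N:
f = 2Ω sin φ = 2 × 7.29×10⁻⁵ × sin 57° = 1.22×10⁻⁴ s⁻¹
Height gradient: |∂Z/∂n| = 120 m / 881000 m = 1.36×10⁻⁴
On a pressure surface, geostrophic balance gives V_g = (g/f)|∂Z/∂n|:
V_g = 9.81 × 1.36×10⁻⁴ / 1.22×10⁻⁴ = 10.9 m/s

11 m/s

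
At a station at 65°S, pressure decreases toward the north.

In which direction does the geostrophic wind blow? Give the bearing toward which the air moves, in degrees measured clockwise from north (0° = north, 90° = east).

270°

The pressure-gradient force points toward the north (bearing 000°).
Geostrophic balance: in the Southern Hemisphere the Coriolis force deflects motion to the left, so the geostrophic wind blows 90° to the left of the pressure-gradient force (low pressure on the right).
Rotating 000° by 90° counterclockwise gives 270° — the wind blows toward the west.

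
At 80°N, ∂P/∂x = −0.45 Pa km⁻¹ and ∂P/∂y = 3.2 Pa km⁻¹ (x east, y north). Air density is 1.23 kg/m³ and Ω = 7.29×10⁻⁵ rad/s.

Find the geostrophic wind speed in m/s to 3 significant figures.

18.3 m/s

Coriolis parameter at 80°N:
f = 2Ω sin φ = 2 × 7.29×10⁻⁵ × sin 80° = 1.44×10⁻⁴ s⁻¹
Component geostrophic relations (x east, y north):
u_g = −(1/(fρ)) ∂P/∂y,  v_g = (1/(fρ)) ∂P/∂x
u_g = −(3.2×10⁻³)/(1.44×10⁻⁴ × 1.23) = −18.1 m/s;  v_g = (−0.45×10⁻³)/(1.44×10⁻⁴ × 1.23) = −2.55 m/s
|V_g| = √(u_g² + v_g²) = 18.3 m/s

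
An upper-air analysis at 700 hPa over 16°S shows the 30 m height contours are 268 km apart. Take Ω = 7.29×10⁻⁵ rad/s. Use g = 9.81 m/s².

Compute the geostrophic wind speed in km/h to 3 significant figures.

98.4 km/h

Coriolis parameter at 16°S:
f = 2Ω sin φ = 2 × 7.29×10⁻⁵ × sin 16° = 4.02×10⁻⁵ s⁻¹
Height gradient: |∂Z/∂n| = 30 m / 268000 m = 1.12×10⁻⁴
On a pressure surface, geostrophic balance gives V_g = (g/f)|∂Z/∂n|:
V_g = 9.81 × 1.12×10⁻⁴ / 4.02×10⁻⁵ = 27.3 m/s
Converting: 27.3 m/s × 3.6 = 98.4 km/h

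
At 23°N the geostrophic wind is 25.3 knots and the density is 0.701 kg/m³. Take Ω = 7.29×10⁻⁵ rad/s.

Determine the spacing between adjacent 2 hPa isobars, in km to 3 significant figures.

Coriolis parameter at 23°N:
f = 2Ω sin φ = 2 × 7.29×10⁻⁵ × sin 23° = 5.70×10⁻⁵ s⁻¹
Wind speed in SI: 25.3 knots = 13.0 m/s
Geostrophic balance rearranged: |∂P/∂n| = f ρ V_g
|∂P/∂n| = 5.70×10⁻⁵ × 0.701 × 13.0 = 5.20×10⁻⁴ Pa/m
Isobar spacing: Δn = ΔP/|∂P/∂n| = 200 Pa / 5.20×10⁻⁴ Pa/m = 384785 m ≈ 385 km

385 km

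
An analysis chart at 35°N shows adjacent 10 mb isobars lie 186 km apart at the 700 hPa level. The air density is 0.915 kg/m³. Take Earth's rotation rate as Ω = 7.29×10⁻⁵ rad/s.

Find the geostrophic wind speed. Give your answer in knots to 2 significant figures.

Coriolis parameter at 35°N:
f = 2Ω sin φ = 2 × 7.29×10⁻⁵ × sin 35° = 8.36×10⁻⁵ s⁻¹
Pressure gradient: |∂P/∂n| = 1000 Pa / 186000 m = 5.38×10⁻³ Pa/m
Geostrophic balance (pressure-gradient force = Coriolis force):
V_g = (1/(fρ)) |∂P/∂n| = 5.38×10⁻³ / (8.36×10⁻⁵ × 0.915) = 70.3 m/s
Converting: 70.3 m/s × 1.944 = 140 knots

140 knots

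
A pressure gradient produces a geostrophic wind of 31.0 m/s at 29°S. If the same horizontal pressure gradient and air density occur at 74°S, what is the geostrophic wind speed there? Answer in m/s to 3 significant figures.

15.6 m/s

With the same pressure gradient and density, V_g ∝ 1/f ∝ 1/sin φ.
V₂ = V₁ · sin φ₁ / sin φ₂ = 31.0 × sin 29° / sin 74°
V₂ = 31.0 × 0.4848/0.9613 = 15.6 m/s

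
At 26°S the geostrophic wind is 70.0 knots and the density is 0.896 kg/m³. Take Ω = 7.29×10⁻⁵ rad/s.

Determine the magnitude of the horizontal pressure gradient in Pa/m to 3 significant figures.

2.06×10⁻³ Pa/m

Coriolis parameter at 26°S:
f = 2Ω sin φ = 2 × 7.29×10⁻⁵ × sin 26° = 6.39×10⁻⁵ s⁻¹
Wind speed in SI: 70.0 knots = 36.0 m/s
Geostrophic balance rearranged: |∂P/∂n| = f ρ V_g
|∂P/∂n| = 6.39×10⁻⁵ × 0.896 × 36.0 = 2.06×10⁻³ Pa/m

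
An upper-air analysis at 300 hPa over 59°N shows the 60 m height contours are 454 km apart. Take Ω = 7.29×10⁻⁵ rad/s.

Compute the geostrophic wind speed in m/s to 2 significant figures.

Coriolis parameter at 59°N:
f = 2Ω sin φ = 2 × 7.29×10⁻⁵ × sin 59° = 1.25×10⁻⁴ s⁻¹
Height gradient: |∂Z/∂n| = 60 m / 454000 m = 1.32×10⁻⁴
On a pressure surface, geostrophic balance gives V_g = (g/f)|∂Z/∂n|:
V_g = 9.81 × 1.32×10⁻⁴ / 1.25×10⁻⁴ = 10.4 m/s

10 m/s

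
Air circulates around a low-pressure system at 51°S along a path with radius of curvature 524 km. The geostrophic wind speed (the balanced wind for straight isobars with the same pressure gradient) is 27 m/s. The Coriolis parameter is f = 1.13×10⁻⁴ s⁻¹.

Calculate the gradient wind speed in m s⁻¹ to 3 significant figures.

20.1 m s⁻¹

Around a low, centrifugal force acts outward with Coriolis, so pressure-gradient force balances both:
(1/ρ)|∂P/∂n| = fV + V²/R  →  V² + fR·V − fR·V_g = 0
With fR = 1.13×10⁻⁴ × 524×10³ m = 59.2 m/s:
V = [−fR + √((fR)² + 4 fR V_g)]/2 = [−59.2 + √(59.2² + 4×59.2×27)]/2 = 20.1 m/s
Subgeostrophic (V < V_g = 27 m/s), as expected around a low.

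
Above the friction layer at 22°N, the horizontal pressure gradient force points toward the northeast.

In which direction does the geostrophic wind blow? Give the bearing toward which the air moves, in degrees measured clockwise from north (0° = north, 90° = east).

The pressure-gradient force points toward the northeast (bearing 045°).
Geostrophic balance: in the Northern Hemisphere the Coriolis force deflects motion to the right, so the geostrophic wind blows 90° to the right of the pressure-gradient force (low pressure on the left).
Rotating 045° by 90° clockwise gives 135° — the wind blows toward the southeast.

135°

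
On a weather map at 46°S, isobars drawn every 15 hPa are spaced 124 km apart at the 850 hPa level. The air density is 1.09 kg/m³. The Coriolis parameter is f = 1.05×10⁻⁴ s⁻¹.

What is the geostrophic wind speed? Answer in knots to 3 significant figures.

Pressure gradient: |∂P/∂n| = 1500 Pa / 124000 m = 1.21×10⁻² Pa/m
Geostrophic balance (pressure-gradient force = Coriolis force):
V_g = (1/(fρ)) |∂P/∂n| = 1.21×10⁻² / (1.05×10⁻⁴ × 1.09) = 106 m/s
Converting: 106 m/s × 1.944 = 205 knots

205 knots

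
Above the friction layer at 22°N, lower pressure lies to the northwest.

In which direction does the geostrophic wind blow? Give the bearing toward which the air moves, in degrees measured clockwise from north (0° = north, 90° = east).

The pressure-gradient force points toward the northwest (bearing 315°).
Geostrophic balance: in the Northern Hemisphere the Coriolis force deflects motion to the right, so the geostrophic wind blows 90° to the right of the pressure-gradient force (low pressure on the left).
Rotating 315° by 90° clockwise gives 045° — the wind blows toward the northeast.

045°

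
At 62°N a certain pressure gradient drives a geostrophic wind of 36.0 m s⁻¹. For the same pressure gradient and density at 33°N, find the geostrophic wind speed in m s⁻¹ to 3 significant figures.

58.4 m s⁻¹

With the same pressure gradient and density, V_g ∝ 1/f ∝ 1/sin φ.
V₂ = V₁ · sin φ₁ / sin φ₂ = 36.0 × sin 62° / sin 33°
V₂ = 36.0 × 0.8829/0.5446 = 58.4 m s⁻¹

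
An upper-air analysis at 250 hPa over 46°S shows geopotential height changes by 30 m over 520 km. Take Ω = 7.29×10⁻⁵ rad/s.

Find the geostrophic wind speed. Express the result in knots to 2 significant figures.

10 knots

Coriolis parameter at 46°S:
f = 2Ω sin φ = 2 × 7.29×10⁻⁵ × sin 46° = 1.05×10⁻⁴ s⁻¹
Height gradient: |∂Z/∂n| = 30 m / 520000 m = 5.77×10⁻⁵
On a pressure surface, geostrophic balance gives V_g = (g/f)|∂Z/∂n|:
V_g = 9.81 × 5.77×10⁻⁵ / 1.05×10⁻⁴ = 5.40 m/s
Converting: 5.40 m/s × 1.944 = 10 knots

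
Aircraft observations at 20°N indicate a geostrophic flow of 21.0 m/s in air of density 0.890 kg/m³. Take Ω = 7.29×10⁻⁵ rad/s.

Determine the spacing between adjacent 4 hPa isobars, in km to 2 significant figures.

430 km

Coriolis parameter at 20°N:
f = 2Ω sin φ = 2 × 7.29×10⁻⁵ × sin 20° = 4.99×10⁻⁵ s⁻¹
Geostrophic balance rearranged: |∂P/∂n| = f ρ V_g
|∂P/∂n| = 4.99×10⁻⁵ × 0.890 × 21.0 = 9.32×10⁻⁴ Pa/m
Isobar spacing: Δn = ΔP/|∂P/∂n| = 400 Pa / 9.32×10⁻⁴ Pa/m = 429182 m ≈ 430 km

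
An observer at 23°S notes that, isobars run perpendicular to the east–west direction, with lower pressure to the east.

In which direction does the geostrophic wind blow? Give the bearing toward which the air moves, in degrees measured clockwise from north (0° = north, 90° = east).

000°

The pressure-gradient force points toward the east (bearing 090°).
Geostrophic balance: in the Southern Hemisphere the Coriolis force deflects motion to the left, so the geostrophic wind blows 90° to the left of the pressure-gradient force (low pressure on the right).
Rotating 090° by 90° counterclockwise gives 000° — the wind blows toward the north.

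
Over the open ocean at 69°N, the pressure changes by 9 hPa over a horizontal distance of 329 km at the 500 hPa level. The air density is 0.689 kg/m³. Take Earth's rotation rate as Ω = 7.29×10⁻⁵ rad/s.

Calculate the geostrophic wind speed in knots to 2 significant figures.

57 knots

Coriolis parameter at 69°N:
f = 2Ω sin φ = 2 × 7.29×10⁻⁵ × sin 69° = 1.36×10⁻⁴ s⁻¹
Pressure gradient: |∂P/∂n| = 900 Pa / 329000 m = 2.74×10⁻³ Pa/m
Geostrophic balance (pressure-gradient force = Coriolis force):
V_g = (1/(fρ)) |∂P/∂n| = 2.74×10⁻³ / (1.36×10⁻⁴ × 0.689) = 29.2 m/s
Converting: 29.2 m/s × 1.944 = 57 knots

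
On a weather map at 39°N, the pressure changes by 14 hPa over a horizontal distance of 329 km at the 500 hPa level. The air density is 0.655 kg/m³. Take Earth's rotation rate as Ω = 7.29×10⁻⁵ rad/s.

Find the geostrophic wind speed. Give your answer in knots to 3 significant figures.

Coriolis parameter at 39°N:
f = 2Ω sin φ = 2 × 7.29×10⁻⁵ × sin 39° = 9.18×10⁻⁵ s⁻¹
Pressure gradient: |∂P/∂n| = 1400 Pa / 329000 m = 4.26×10⁻³ Pa/m
Geostrophic balance (pressure-gradient force = Coriolis force):
V_g = (1/(fρ)) |∂P/∂n| = 4.26×10⁻³ / (9.18×10⁻⁵ × 0.655) = 70.8 m/s
Converting: 70.8 m/s × 1.944 = 138 knots

138 knots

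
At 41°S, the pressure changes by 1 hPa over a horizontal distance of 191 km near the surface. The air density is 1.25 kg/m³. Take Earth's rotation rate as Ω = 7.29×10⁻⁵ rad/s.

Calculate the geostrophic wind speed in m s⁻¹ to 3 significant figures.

4.38 m s⁻¹

Coriolis parameter at 41°S:
f = 2Ω sin φ = 2 × 7.29×10⁻⁵ × sin 41° = 9.57×10⁻⁵ s⁻¹
Pressure gradient: |∂P/∂n| = 100 Pa / 191000 m = 5.24×10⁻⁴ Pa/m
Geostrophic balance (pressure-gradient force = Coriolis force):
V_g = (1/(fρ)) |∂P/∂n| = 5.24×10⁻⁴ / (9.57×10⁻⁵ × 1.25) = 4.38 m/s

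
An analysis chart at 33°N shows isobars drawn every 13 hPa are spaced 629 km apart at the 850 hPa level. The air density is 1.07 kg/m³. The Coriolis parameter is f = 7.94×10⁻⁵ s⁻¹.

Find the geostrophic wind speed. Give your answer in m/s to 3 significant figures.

24.3 m/s

Pressure gradient: |∂P/∂n| = 1300 Pa / 629000 m = 2.07×10⁻³ Pa/m
Geostrophic balance (pressure-gradient force = Coriolis force):
V_g = (1/(fρ)) |∂P/∂n| = 2.07×10⁻³ / (7.94×10⁻⁵ × 1.07) = 24.3 m/s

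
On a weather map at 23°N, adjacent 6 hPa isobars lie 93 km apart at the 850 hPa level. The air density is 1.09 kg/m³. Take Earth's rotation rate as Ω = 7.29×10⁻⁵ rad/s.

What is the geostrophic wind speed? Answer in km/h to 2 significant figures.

Coriolis parameter at 23°N:
f = 2Ω sin φ = 2 × 7.29×10⁻⁵ × sin 23° = 5.70×10⁻⁵ s⁻¹
Pressure gradient: |∂P/∂n| = 600 Pa / 93000 m = 6.45×10⁻³ Pa/m
Geostrophic balance (pressure-gradient force = Coriolis force):
V_g = (1/(fρ)) |∂P/∂n| = 6.45×10⁻³ / (5.70×10⁻⁵ × 1.09) = 104 m/s
Converting: 104 m/s × 3.6 = 370 km/h

370 km/h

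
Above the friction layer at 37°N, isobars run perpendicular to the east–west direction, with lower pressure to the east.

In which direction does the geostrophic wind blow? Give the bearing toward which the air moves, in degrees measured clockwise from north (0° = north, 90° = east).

180°

The pressure-gradient force points toward the east (bearing 090°).
Geostrophic balance: in the Northern Hemisphere the Coriolis force deflects motion to the right, so the geostrophic wind blows 90° to the right of the pressure-gradient force (low pressure on the left).
Rotating 090° by 90° clockwise gives 180° — the wind blows toward the south.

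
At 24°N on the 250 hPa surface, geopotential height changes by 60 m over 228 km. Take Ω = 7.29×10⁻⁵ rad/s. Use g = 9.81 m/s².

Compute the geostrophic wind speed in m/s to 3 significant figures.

Coriolis parameter at 24°N:
f = 2Ω sin φ = 2 × 7.29×10⁻⁵ × sin 24° = 5.93×10⁻⁵ s⁻¹
Height gradient: |∂Z/∂n| = 60 m / 228000 m = 2.63×10⁻⁴
On a pressure surface, geostrophic balance gives V_g = (g/f)|∂Z/∂n|:
V_g = 9.81 × 2.63×10⁻⁴ / 5.93×10⁻⁵ = 43.5 m/s

43.5 m/s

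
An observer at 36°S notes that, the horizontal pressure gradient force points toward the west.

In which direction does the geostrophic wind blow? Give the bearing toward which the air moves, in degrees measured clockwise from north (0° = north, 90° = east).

180°

The pressure-gradient force points toward the west (bearing 270°).
Geostrophic balance: in the Southern Hemisphere the Coriolis force deflects motion to the left, so the geostrophic wind blows 90° to the left of the pressure-gradient force (low pressure on the right).
Rotating 270° by 90° counterclockwise gives 180° — the wind blows toward the south.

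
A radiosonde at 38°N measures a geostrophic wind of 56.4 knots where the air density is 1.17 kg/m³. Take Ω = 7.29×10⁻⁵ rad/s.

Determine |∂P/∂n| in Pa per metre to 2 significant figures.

3.0×10⁻³ Pa/m

Coriolis parameter at 38°N:
f = 2Ω sin φ = 2 × 7.29×10⁻⁵ × sin 38° = 8.98×10⁻⁵ s⁻¹
Wind speed in SI: 56.4 knots = 29.0 m/s
Geostrophic balance rearranged: |∂P/∂n| = f ρ V_g
|∂P/∂n| = 8.98×10⁻⁵ × 1.17 × 29.0 = 3.05×10⁻³ Pa/m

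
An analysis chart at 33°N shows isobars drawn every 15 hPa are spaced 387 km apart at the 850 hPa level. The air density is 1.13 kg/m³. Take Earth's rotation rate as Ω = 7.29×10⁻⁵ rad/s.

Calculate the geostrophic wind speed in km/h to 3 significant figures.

Coriolis parameter at 33°N:
f = 2Ω sin φ = 2 × 7.29×10⁻⁵ × sin 33° = 7.94×10⁻⁵ s⁻¹
Pressure gradient: |∂P/∂n| = 1500 Pa / 387000 m = 3.88×10⁻³ Pa/m
Geostrophic balance (pressure-gradient force = Coriolis force):
V_g = (1/(fρ)) |∂P/∂n| = 3.88×10⁻³ / (7.94×10⁻⁵ × 1.13) = 43.2 m/s
Converting: 43.2 m/s × 3.6 = 156 km/h

156 km/h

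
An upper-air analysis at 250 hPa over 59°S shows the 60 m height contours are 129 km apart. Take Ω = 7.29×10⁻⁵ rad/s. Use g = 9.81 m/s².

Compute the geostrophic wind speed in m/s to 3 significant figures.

36.5 m/s

Coriolis parameter at 59°S:
f = 2Ω sin φ = 2 × 7.29×10⁻⁵ × sin 59° = 1.25×10⁻⁴ s⁻¹
Height gradient: |∂Z/∂n| = 60 m / 129000 m = 4.65×10⁻⁴
On a pressure surface, geostrophic balance gives V_g = (g/f)|∂Z/∂n|:
V_g = 9.81 × 4.65×10⁻⁴ / 1.25×10⁻⁴ = 36.5 m/s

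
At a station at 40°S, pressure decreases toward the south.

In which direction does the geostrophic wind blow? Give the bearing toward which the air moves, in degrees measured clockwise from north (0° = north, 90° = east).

090°

The pressure-gradient force points toward the south (bearing 180°).
Geostrophic balance: in the Southern Hemisphere the Coriolis force deflects motion to the left, so the geostrophic wind blows 90° to the left of the pressure-gradient force (low pressure on the right).
Rotating 180° by 90° counterclockwise gives 090° — the wind blows toward the east.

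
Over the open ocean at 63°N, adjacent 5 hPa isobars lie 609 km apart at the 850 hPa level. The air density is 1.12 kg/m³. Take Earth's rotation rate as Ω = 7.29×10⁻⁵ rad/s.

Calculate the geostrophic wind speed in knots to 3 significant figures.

11.0 knots

Coriolis parameter at 63°N:
f = 2Ω sin φ = 2 × 7.29×10⁻⁵ × sin 63° = 1.30×10⁻⁴ s⁻¹
Pressure gradient: |∂P/∂n| = 500 Pa / 609000 m = 8.21×10⁻⁴ Pa/m
Geostrophic balance (pressure-gradient force = Coriolis force):
V_g = (1/(fρ)) |∂P/∂n| = 8.21×10⁻⁴ / (1.30×10⁻⁴ × 1.12) = 5.64 m/s
Converting: 5.64 m/s × 1.944 = 11.0 knots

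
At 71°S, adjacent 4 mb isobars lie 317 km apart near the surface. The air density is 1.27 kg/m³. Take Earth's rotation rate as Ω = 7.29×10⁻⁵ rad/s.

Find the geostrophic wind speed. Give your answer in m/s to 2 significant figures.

7.2 m/s

Coriolis parameter at 71°S:
f = 2Ω sin φ = 2 × 7.29×10⁻⁵ × sin 71° = 1.38×10⁻⁴ s⁻¹
Pressure gradient: |∂P/∂n| = 400 Pa / 317000 m = 1.26×10⁻³ Pa/m
Geostrophic balance (pressure-gradient force = Coriolis force):
V_g = (1/(fρ)) |∂P/∂n| = 1.26×10⁻³ / (1.38×10⁻⁴ × 1.27) = 7.21 m/s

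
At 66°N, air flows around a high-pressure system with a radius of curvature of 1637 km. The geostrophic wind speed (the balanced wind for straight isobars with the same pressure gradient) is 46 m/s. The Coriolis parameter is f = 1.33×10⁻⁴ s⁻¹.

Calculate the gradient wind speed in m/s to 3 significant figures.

66.0 m/s

Around a high, pressure-gradient force acts outward with centrifugal, so Coriolis balances both:
fV = (1/ρ)|∂P/∂n| + V²/R  →  V² − fR·V + fR·V_g = 0
With fR = 1.33×10⁻⁴ × 1637×10³ m = 218 m/s:
V = [fR − √((fR)² − 4 fR V_g)]/2 = [218 − √(218² − 4×218×46)]/2 = 66 m/s
Supergeostrophic (V > V_g = 46 m/s), as expected around a high.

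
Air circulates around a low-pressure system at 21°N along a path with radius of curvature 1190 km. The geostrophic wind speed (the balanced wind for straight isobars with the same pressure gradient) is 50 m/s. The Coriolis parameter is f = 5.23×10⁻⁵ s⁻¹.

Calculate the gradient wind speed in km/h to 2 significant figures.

Around a low, centrifugal force acts outward with Coriolis, so pressure-gradient force balances both:
(1/ρ)|∂P/∂n| = fV + V²/R  →  V² + fR·V − fR·V_g = 0
With fR = 5.23×10⁻⁵ × 1190×10³ m = 62.2 m/s:
V = [−fR + √((fR)² + 4 fR V_g)]/2 = [−62.2 + √(62.2² + 4×62.2×50)]/2 = 32.8 m/s
Subgeostrophic (V < V_g = 50 m/s), as expected around a low.
Converting: 32.8 m/s × 3.6 = 120 km/h

120 km/h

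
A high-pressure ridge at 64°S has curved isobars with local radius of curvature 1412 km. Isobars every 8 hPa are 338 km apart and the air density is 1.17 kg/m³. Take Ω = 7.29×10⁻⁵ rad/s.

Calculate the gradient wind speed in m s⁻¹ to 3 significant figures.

Coriolis parameter at 64°S:
f = 2Ω sin φ = 2 × 7.29×10⁻⁵ × sin 64° = 1.31×10⁻⁴ s⁻¹
Pressure gradient: |∂P/∂n| = 800 Pa / 338000 m = 2.37×10⁻³ Pa/m
Geostrophic speed: V_g = |∂P/∂n|/(fρ) = 2.37×10⁻³/(1.31×10⁻⁴ × 1.17) = 15.4 m/s
Around a high, pressure-gradient force acts outward with centrifugal, so Coriolis balances both:
fV = (1/ρ)|∂P/∂n| + V²/R  →  V² − fR·V + fR·V_g = 0
With fR = 1.31×10⁻⁴ × 1412×10³ m = 185 m/s:
V = [fR − √((fR)² − 4 fR V_g)]/2 = [185 − √(185² − 4×185×15.4)]/2 = 17 m/s
Supergeostrophic (V > V_g = 15.4 m/s), as expected around a high.

17.0 m s⁻¹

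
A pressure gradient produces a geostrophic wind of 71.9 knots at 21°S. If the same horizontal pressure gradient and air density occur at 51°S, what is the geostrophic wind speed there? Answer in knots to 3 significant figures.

33.2 knots

With the same pressure gradient and density, V_g ∝ 1/f ∝ 1/sin φ.
V₂ = V₁ · sin φ₁ / sin φ₂ = 71.9 × sin 21° / sin 51°
V₂ = 71.9 × 0.3584/0.7771 = 33.2 knots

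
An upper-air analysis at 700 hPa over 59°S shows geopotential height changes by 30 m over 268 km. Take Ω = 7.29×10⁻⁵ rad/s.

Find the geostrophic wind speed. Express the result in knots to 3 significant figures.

Coriolis parameter at 59°S:
f = 2Ω sin φ = 2 × 7.29×10⁻⁵ × sin 59° = 1.25×10⁻⁴ s⁻¹
Height gradient: |∂Z/∂n| = 30 m / 268000 m = 1.12×10⁻⁴
On a pressure surface, geostrophic balance gives V_g = (g/f)|∂Z/∂n|:
V_g = 9.81 × 1.12×10⁻⁴ / 1.25×10⁻⁴ = 8.79 m/s
Converting: 8.79 m/s × 1.944 = 17.1 knots

17.1 knots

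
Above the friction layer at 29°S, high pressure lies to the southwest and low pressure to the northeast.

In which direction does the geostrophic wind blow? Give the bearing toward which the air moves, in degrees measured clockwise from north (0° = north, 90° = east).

315°

The pressure-gradient force points toward the northeast (bearing 045°).
Geostrophic balance: in the Southern Hemisphere the Coriolis force deflects motion to the left, so the geostrophic wind blows 90° to the left of the pressure-gradient force (low pressure on the right).
Rotating 045° by 90° counterclockwise gives 315° — the wind blows toward the northwest.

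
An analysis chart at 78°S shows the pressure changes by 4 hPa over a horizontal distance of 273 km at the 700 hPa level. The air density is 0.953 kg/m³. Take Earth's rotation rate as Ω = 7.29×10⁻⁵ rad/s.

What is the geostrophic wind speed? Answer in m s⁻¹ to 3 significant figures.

Coriolis parameter at 78°S:
f = 2Ω sin φ = 2 × 7.29×10⁻⁵ × sin 78° = 1.43×10⁻⁴ s⁻¹
Pressure gradient: |∂P/∂n| = 400 Pa / 273000 m = 1.47×10⁻³ Pa/m
Geostrophic balance (pressure-gradient force = Coriolis force):
V_g = (1/(fρ)) |∂P/∂n| = 1.47×10⁻³ / (1.43×10⁻⁴ × 0.953) = 10.8 m/s

10.8 m s⁻¹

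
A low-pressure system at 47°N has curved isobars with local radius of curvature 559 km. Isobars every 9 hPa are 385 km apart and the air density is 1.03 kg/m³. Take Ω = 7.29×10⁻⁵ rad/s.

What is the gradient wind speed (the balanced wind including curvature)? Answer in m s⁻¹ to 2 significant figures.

17 m s⁻¹

Coriolis parameter at 47°N:
f = 2Ω sin φ = 2 × 7.29×10⁻⁵ × sin 47° = 1.07×10⁻⁴ s⁻¹
Pressure gradient: |∂P/∂n| = 900 Pa / 385000 m = 2.34×10⁻³ Pa/m
Geostrophic speed: V_g = |∂P/∂n|/(fρ) = 2.34×10⁻³/(1.07×10⁻⁴ × 1.03) = 21.3 m/s
Around a low, centrifugal force acts outward with Coriolis, so pressure-gradient force balances both:
(1/ρ)|∂P/∂n| = fV + V²/R  →  V² + fR·V − fR·V_g = 0
With fR = 1.07×10⁻⁴ × 559×10³ m = 59.6 m/s:
V = [−fR + √((fR)² + 4 fR V_g)]/2 = [−59.6 + √(59.6² + 4×59.6×21.3)]/2 = 16.6 m/s
Subgeostrophic (V < V_g = 21.3 m/s), as expected around a low.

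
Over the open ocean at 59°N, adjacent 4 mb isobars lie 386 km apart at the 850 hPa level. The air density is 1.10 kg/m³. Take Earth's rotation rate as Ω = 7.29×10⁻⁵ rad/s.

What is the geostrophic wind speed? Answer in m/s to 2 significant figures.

7.5 m/s

Coriolis parameter at 59°N:
f = 2Ω sin φ = 2 × 7.29×10⁻⁵ × sin 59° = 1.25×10⁻⁴ s⁻¹
Pressure gradient: |∂P/∂n| = 400 Pa / 386000 m = 1.04×10⁻³ Pa/m
Geostrophic balance (pressure-gradient force = Coriolis force):
V_g = (1/(fρ)) |∂P/∂n| = 1.04×10⁻³ / (1.25×10⁻⁴ × 1.10) = 7.54 m/s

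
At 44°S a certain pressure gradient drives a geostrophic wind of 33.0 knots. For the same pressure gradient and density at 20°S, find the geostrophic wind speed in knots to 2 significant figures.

67 knots

With the same pressure gradient and density, V_g ∝ 1/f ∝ 1/sin φ.
V₂ = V₁ · sin φ₁ / sin φ₂ = 33.0 × sin 44° / sin 20°
V₂ = 33.0 × 0.6947/0.3420 = 67 knots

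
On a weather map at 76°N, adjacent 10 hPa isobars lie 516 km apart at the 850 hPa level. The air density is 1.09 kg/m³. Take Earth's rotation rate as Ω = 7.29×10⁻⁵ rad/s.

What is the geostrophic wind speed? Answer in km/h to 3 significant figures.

Coriolis parameter at 76°N:
f = 2Ω sin φ = 2 × 7.29×10⁻⁵ × sin 76° = 1.41×10⁻⁴ s⁻¹
Pressure gradient: |∂P/∂n| = 1000 Pa / 516000 m = 1.94×10⁻³ Pa/m
Geostrophic balance (pressure-gradient force = Coriolis force):
V_g = (1/(fρ)) |∂P/∂n| = 1.94×10⁻³ / (1.41×10⁻⁴ × 1.09) = 12.6 m/s
Converting: 12.6 m/s × 3.6 = 45.2 km/h

45.2 km/h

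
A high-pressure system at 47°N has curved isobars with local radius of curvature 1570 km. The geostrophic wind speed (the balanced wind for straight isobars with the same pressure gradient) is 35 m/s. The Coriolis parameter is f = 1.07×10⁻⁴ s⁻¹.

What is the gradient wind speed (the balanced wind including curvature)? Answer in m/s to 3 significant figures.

49.7 m/s

Around a high, pressure-gradient force acts outward with centrifugal, so Coriolis balances both:
fV = (1/ρ)|∂P/∂n| + V²/R  →  V² − fR·V + fR·V_g = 0
With fR = 1.07×10⁻⁴ × 1570×10³ m = 168 m/s:
V = [fR − √((fR)² − 4 fR V_g)]/2 = [168 − √(168² − 4×168×35)]/2 = 49.7 m/s
Supergeostrophic (V > V_g = 35 m/s), as expected around a high.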